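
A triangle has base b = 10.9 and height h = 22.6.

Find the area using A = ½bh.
A = ½·b·h = ½·10.9·22.6 = ½·246.34 = 123.17

Area = 123.17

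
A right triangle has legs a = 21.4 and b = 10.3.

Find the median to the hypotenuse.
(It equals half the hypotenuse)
Hypotenuse c = √(a² + b²) = √(457.96 + 106.09) = √564.05 ≈ 23.7497
Median to hypotenuse = c/2 ≈ 23.7497/2 ≈ 11.8749

Median = 11.87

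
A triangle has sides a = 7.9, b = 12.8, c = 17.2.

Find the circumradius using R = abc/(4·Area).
First find the area with Heron's formula.
s = (7.9 + 12.8 + 17.2)/2 = 18.95
Area = √(s(s−a)(s−b)(s−c)) = √(18.95·11.05·6.15·1.75) ≈ √2253.64 ≈ 47.4725
abc = 7.9·12.8·17.2 = 1739.264
R = abc/(4·Area) ≈ 1739.264/(4·47.4725) = 1739.264/189.89 ≈ 9.15932

R = 9.159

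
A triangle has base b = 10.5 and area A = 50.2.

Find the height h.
A = ½·b·h  ⇒  h = 2A/b = 2·50.2/10.5 = 100.4/10.5 ≈ 9.5619

h = 9.562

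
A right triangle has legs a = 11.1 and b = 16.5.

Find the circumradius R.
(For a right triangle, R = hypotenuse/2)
Hypotenuse c = √(a² + b²) = √(123.21 + 272.25) = √395.46 ≈ 19.8862
R = c/2 ≈ 19.8862/2 ≈ 9.94309

R = 9.943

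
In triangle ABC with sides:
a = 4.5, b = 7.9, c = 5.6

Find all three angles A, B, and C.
Law of cosines for each angle (a² = 20.25, b² = 62.41, c² = 31.36):
cos(A) = (b² + c² − a²)/(2bc) = (62.41 + 31.36 − 20.25)/(2·7.9·5.6) = 73.52/88.48 ≈ 0.830922  ⇒  A ≈ 33.8064°
cos(B) = (a² + c² − b²)/(2ac) = (20.25 + 31.36 − 62.41)/(2·4.5·5.6) = -10.8/50.4 ≈ -0.214286  ⇒  B ≈ 102.374°
cos(C) = (a² + b² − c²)/(2ab) = (20.25 + 62.41 − 31.36)/(2·4.5·7.9) = 51.3/71.1 ≈ 0.721519  ⇒  C ≈ 43.82°
Check: A + B + C ≈ 180°

A = 33.81°, B = 102.4°, C = 43.82°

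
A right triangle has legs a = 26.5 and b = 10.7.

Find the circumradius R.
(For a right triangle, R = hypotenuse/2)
Hypotenuse c = √(a² + b²) = √(702.25 + 114.49) = √816.74 ≈ 28.5787
R = c/2 ≈ 28.5787/2 ≈ 14.2893

R = 14.29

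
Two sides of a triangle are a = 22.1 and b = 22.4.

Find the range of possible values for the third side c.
Triangle inequality: |a − b| < c < a + b
|a − b| = |22.1 − 22.4| = 0.3
a + b = 22.1 + 22.4 = 44.5

0.3 < c < 44.5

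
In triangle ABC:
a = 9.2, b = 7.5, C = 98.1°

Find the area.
Two sides and the included angle (SAS): A = ½·a·b·sin(C) = ½·9.2·7.5·sin(98.1°)
sin(98.1°) ≈ 0.990024
A ≈ ½·69·0.990024 = 34.5·0.990024 ≈ 34.1558

Area = 34.16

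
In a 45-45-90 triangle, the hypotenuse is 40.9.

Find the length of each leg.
In a 45-45-90 triangle hypotenuse = leg·√2, so leg = hypotenuse/√2.
Leg = 40.9/√2 ≈ 40.9/1.41421 ≈ 28.9207

Each leg = 28.92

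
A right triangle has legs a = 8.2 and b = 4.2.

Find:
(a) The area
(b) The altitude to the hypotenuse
(a) The legs are perpendicular, so Area = ½·a·b = ½·8.2·4.2 = ½·34.44 = 17.22
(b) Hypotenuse c = √(a² + b²) = √(67.24 + 17.64) = √84.88 ≈ 9.21303
    Area = ½·c·h_c  ⇒  h_c = 2·Area/c = 34.44/9.21303 ≈ 3.73818

Area = 17.22, h_c = 3.738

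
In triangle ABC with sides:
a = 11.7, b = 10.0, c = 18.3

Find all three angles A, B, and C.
Law of cosines for each angle (a² = 136.89, b² = 100, c² = 334.89):
cos(A) = (b² + c² − a²)/(2bc) = (100 + 334.89 − 136.89)/(2·10.0·18.3) = 298/366 ≈ 0.814208  ⇒  A ≈ 35.4909°
cos(B) = (a² + c² − b²)/(2ac) = (136.89 + 334.89 − 100)/(2·11.7·18.3) = 371.78/428.22 ≈ 0.868199  ⇒  B ≈ 29.75°
cos(C) = (a² + b² − c²)/(2ab) = (136.89 + 100 − 334.89)/(2·11.7·10.0) = -98/234 ≈ -0.418803  ⇒  C ≈ 114.759°
Check: A + B + C ≈ 180°

A = 35.49°, B = 29.75°, C = 114.8°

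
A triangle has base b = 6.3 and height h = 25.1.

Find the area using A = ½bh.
A = ½·b·h = ½·6.3·25.1 = ½·158.13 = 79.065

Area = 79.065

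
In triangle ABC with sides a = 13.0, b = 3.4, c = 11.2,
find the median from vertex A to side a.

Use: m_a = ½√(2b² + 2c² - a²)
m_a = ½√(2·3.4² + 2·11.2² − 13.0²) = ½√(2·11.56 + 2·125.44 − 169) = ½√(23.12 + 250.88 − 169) = ½√105
√105 ≈ 10.247, so m_a ≈ 5.12348

m_a = 5.123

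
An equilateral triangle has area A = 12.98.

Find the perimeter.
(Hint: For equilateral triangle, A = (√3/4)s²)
A = (√3/4)s²  ⇒  s² = 4A/√3 = 4·12.98/√3 = 51.92/1.73205 ≈ 29.976
s ≈ √29.976 ≈ 5.47504
Perimeter = 3s ≈ 3·5.47504 ≈ 16.4251

Perimeter = 16.43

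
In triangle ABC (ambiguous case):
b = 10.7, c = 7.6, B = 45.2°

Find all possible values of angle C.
b/sin(B) = c/sin(C)  ⇒  sin(C) = c·sin(B)/b = 7.6·sin(45.2°)/10.7
sin(45.2°) ≈ 0.709571
sin(C) ≈ 7.6·0.709571/10.7 ≈ 5.39274/10.7 ≈ 0.503994
Candidate 1: C₁ = arcsin(0.503994) ≈ 30.2646°  →  A = 180° − 45.2° − 30.2646° ≈ 104.535° > 0, valid
Candidate 2: C₂ = 180° − C₁ ≈ 149.735°  →  A = 180° − 45.2° − 149.735° ≈ -14.9354° ≤ 0, not a valid triangle

C = 30.26° (one solution)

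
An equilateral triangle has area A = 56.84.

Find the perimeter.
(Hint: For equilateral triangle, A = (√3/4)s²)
A = (√3/4)s²  ⇒  s² = 4A/√3 = 4·56.84/√3 = 227.36/1.73205 ≈ 131.266
s ≈ √131.266 ≈ 11.4572
Perimeter = 3s ≈ 3·11.4572 ≈ 34.3715

Perimeter = 34.37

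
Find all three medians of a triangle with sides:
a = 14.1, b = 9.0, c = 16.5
Median formula: m_a = ½√(2b² + 2c² − a²) (and cyclically). a² = 198.81, b² = 81, c² = 272.25.
m_a = ½√(2·81 + 2·272.25 − 198.81) = ½√507.69 ≈ ½·22.532 ≈ 11.266
m_b = ½√(2·198.81 + 2·272.25 − 81) = ½√861.12 ≈ ½·29.3448 ≈ 14.6724
m_c = ½√(2·198.81 + 2·81 − 272.25) = ½√287.37 ≈ ½·16.952 ≈ 8.476

m_a = 11.27, m_b = 14.67, m_c = 8.476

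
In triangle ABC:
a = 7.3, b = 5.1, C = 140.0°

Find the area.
Two sides and the included angle (SAS): A = ½·a·b·sin(C) = ½·7.3·5.1·sin(140.0°)
sin(140.0°) ≈ 0.642788
A ≈ ½·37.23·0.642788 = 18.615·0.642788 ≈ 11.9655

Area = 11.97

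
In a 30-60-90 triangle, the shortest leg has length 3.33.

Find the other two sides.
In a 30-60-90 triangle the sides are in ratio 1 : √3 : 2 (short leg : long leg : hypotenuse).
Long leg = 3.33·√3 ≈ 3.33·1.73205 ≈ 5.76773
Hypotenuse = 2·3.33 = 6.66

Long leg = 3.33√3 = 5.768, Hypotenuse = 6.66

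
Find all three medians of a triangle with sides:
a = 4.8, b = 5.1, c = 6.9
Median formula: m_a = ½√(2b² + 2c² − a²) (and cyclically). a² = 23.04, b² = 26.01, c² = 47.61.
m_a = ½√(2·26.01 + 2·47.61 − 23.04) = ½√124.2 ≈ ½·11.1445 ≈ 5.57225
m_b = ½√(2·23.04 + 2·47.61 − 26.01) = ½√115.29 ≈ ½·10.7373 ≈ 5.36866
m_c = ½√(2·23.04 + 2·26.01 − 47.61) = ½√50.49 ≈ ½·7.10563 ≈ 3.55282

m_a = 5.572, m_b = 5.369, m_c = 3.553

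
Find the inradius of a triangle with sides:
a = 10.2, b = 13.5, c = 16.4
r = Area/s where s is the semi-perimeter.
s = (10.2 + 13.5 + 16.4)/2 = 40.1/2 = 20.05
Area = √(s(s−a)(s−b)(s−c)) = √(20.05·9.85·6.55·3.65) ≈ √4721.55 ≈ 68.7135
r ≈ 68.7135/20.05 ≈ 3.42711

r = 3.427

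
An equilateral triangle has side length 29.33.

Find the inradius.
r = Area/s with s the semi-perimeter.
Area = (√3/4)·29.33² = (√3/4)·860.2489 ≈ 0.433013·860.2489 ≈ 372.499
s = 3·29.33/2 = 43.995
r ≈ 372.499/43.995 ≈ 8.46684
(Equivalently r = side/(2√3) = 29.33/3.4641 ≈ 8.46684.)

r = 8.467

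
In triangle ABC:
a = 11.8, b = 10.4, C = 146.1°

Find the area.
Two sides and the included angle (SAS): A = ½·a·b·sin(C) = ½·11.8·10.4·sin(146.1°)
sin(146.1°) ≈ 0.557745
A ≈ ½·122.72·0.557745 = 61.36·0.557745 ≈ 34.2232

Area = 34.22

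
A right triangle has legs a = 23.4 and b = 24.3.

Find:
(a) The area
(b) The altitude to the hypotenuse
(a) The legs are perpendicular, so Area = ½·a·b = ½·23.4·24.3 = ½·568.62 = 284.31
(b) Hypotenuse c = √(a² + b²) = √(547.56 + 590.49) = √1138.05 ≈ 33.735
    Area = ½·c·h_c  ⇒  h_c = 2·Area/c = 568.62/33.735 ≈ 16.8555

Area = 284.31, h_c = 16.86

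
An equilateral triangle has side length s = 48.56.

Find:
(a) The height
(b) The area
(a) The height splits the triangle into two 30-60-90 halves: h = s·√3/2 = 48.56·1.73205/2 ≈ 84.1084/2 ≈ 42.0542
(b) Area = (√3/4)·s² = (√3/4)·48.56² = (√3/4)·2358.0736 ≈ 0.433013·2358.0736 ≈ 1021.08

Height = 42.05, Area = 1021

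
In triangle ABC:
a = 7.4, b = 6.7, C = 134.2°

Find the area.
Two sides and the included angle (SAS): A = ½·a·b·sin(C) = ½·7.4·6.7·sin(134.2°)
sin(134.2°) ≈ 0.716911
A ≈ ½·49.58·0.716911 = 24.79·0.716911 ≈ 17.7722

Area = 17.77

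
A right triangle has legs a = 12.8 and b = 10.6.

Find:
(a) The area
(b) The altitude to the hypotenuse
(a) The legs are perpendicular, so Area = ½·a·b = ½·12.8·10.6 = ½·135.68 = 67.84
(b) Hypotenuse c = √(a² + b²) = √(163.84 + 112.36) = √276.2 ≈ 16.6193
    Area = ½·c·h_c  ⇒  h_c = 2·Area/c = 135.68/16.6193 ≈ 8.16402

Area = 67.84, h_c = 8.164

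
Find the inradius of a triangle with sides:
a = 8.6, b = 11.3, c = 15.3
r = Area/s where s is the semi-perimeter.
s = (8.6 + 11.3 + 15.3)/2 = 35.2/2 = 17.6
Area = √(s(s−a)(s−b)(s−c)) = √(17.6·9·6.3·2.3) ≈ √2295.22 ≈ 47.9084
r ≈ 47.9084/17.6 ≈ 2.72207

r = 2.722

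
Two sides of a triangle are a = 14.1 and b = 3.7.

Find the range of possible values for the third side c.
Triangle inequality: |a − b| < c < a + b
|a − b| = |14.1 − 3.7| = 10.4
a + b = 14.1 + 3.7 = 17.8

10.4 < c < 17.8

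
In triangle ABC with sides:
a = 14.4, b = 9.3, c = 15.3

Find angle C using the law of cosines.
c² = a² + b² − 2ab·cos(C)  ⇒  cos(C) = (a² + b² − c²)/(2ab)
cos(C) = (14.4² + 9.3² − 15.3²)/(2·14.4·9.3) = (207.36 + 86.49 − 234.09)/267.84 = 59.76/267.84 ≈ 0.223118
C = arccos(0.223118) ≈ 77.1077°

C = 77.11°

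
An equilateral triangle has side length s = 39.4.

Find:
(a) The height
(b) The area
(a) The height splits the triangle into two 30-60-90 halves: h = s·√3/2 = 39.4·1.73205/2 ≈ 68.2428/2 ≈ 34.1214
(b) Area = (√3/4)·s² = (√3/4)·39.4² = (√3/4)·1552.36 ≈ 0.433013·1552.36 ≈ 672.192

Height = 34.12, Area = 672.2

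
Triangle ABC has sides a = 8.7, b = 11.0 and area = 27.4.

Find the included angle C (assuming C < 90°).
Area = ½·a·b·sin(C)  ⇒  sin(C) = 2·Area/(a·b) = 2·27.4/(8.7·11.0) = 54.8/95.7 ≈ 0.572623
C = arcsin(0.572623) ≈ 34.9333° (taking the acute solution since C < 90°)

C = 34.93°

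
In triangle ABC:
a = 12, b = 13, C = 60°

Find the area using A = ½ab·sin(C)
A = ½·a·b·sin(C) = ½·12·13·sin(60°)
sin(60°) ≈ 0.866025
A ≈ ½·156·0.866025 = 78·0.866025 ≈ 67.55

Area = 67.55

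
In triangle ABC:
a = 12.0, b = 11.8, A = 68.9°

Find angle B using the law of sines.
a/sin(A) = b/sin(B)  ⇒  sin(B) = b·sin(A)/a = 11.8·sin(68.9°)/12.0
sin(68.9°) ≈ 0.932954
sin(B) ≈ 11.8·0.932954/12.0 ≈ 11.0089/12.0 ≈ 0.917404
B = arcsin(0.917404) ≈ 66.5495°
(Since b ≤ a we need B ≤ A, so the obtuse alternative 180° − 66.5495° ≈ 113.45° is rejected.)

B = 66.55°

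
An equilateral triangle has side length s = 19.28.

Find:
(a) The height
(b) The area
(a) The height splits the triangle into two 30-60-90 halves: h = s·√3/2 = 19.28·1.73205/2 ≈ 33.3939/2 ≈ 16.697
(b) Area = (√3/4)·s² = (√3/4)·19.28² = (√3/4)·371.7184 ≈ 0.433013·371.7184 ≈ 160.959

Height = 16.7, Area = 161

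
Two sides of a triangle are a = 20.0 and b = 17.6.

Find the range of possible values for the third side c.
Triangle inequality: |a − b| < c < a + b
|a − b| = |20.0 − 17.6| = 2.4
a + b = 20.0 + 17.6 = 37.6

2.4 < c < 37.6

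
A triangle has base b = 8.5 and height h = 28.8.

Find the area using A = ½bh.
A = ½·b·h = ½·8.5·28.8 = ½·244.8 = 122.4

Area = 122.4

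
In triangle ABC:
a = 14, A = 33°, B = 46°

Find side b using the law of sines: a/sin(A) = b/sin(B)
a/sin(A) = b/sin(B)  ⇒  b = a·sin(B)/sin(A) = 14·sin(46°)/sin(33°)
sin(46°) ≈ 0.71934, sin(33°) ≈ 0.544639
b ≈ 14·0.71934/0.544639 ≈ 10.0708/0.544639 ≈ 18.4907

b = 18.49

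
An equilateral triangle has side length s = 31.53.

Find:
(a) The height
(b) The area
(a) The height splits the triangle into two 30-60-90 halves: h = s·√3/2 = 31.53·1.73205/2 ≈ 54.6116/2 ≈ 27.3058
(b) Area = (√3/4)·s² = (√3/4)·31.53² = (√3/4)·994.1409 ≈ 0.433013·994.1409 ≈ 430.476

Height = 27.31, Area = 430.5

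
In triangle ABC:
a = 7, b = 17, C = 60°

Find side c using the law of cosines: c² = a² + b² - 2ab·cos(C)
c² = 7² + 17² − 2·7·17·cos(60°)
cos(60°) ≈ 0.5
c² ≈ 49 + 289 − 238·(0.5) ≈ 338 − 119 ≈ 219
c ≈ √219 ≈ 14.7986

c = 14.8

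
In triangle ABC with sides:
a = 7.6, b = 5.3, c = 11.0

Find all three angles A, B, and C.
Law of cosines for each angle (a² = 57.76, b² = 28.09, c² = 121):
cos(A) = (b² + c² − a²)/(2bc) = (28.09 + 121 − 57.76)/(2·5.3·11.0) = 91.33/116.6 ≈ 0.783276  ⇒  A ≈ 38.4385°
cos(B) = (a² + c² − b²)/(2ac) = (57.76 + 121 − 28.09)/(2·7.6·11.0) = 150.67/167.2 ≈ 0.901136  ⇒  B ≈ 25.6922°
cos(C) = (a² + b² − c²)/(2ab) = (57.76 + 28.09 − 121)/(2·7.6·5.3) = -35.15/80.56 ≈ -0.436321  ⇒  C ≈ 115.869°
Check: A + B + C ≈ 180°

A = 38.44°, B = 25.69°, C = 115.9°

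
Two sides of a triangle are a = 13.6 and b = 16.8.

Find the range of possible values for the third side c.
Triangle inequality: |a − b| < c < a + b
|a − b| = |13.6 − 16.8| = 3.2
a + b = 13.6 + 16.8 = 30.4

3.2 < c < 30.4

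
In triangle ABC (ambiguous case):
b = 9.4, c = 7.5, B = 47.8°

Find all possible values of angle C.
b/sin(B) = c/sin(C)  ⇒  sin(C) = c·sin(B)/b = 7.5·sin(47.8°)/9.4
sin(47.8°) ≈ 0.740805
sin(C) ≈ 7.5·0.740805/9.4 ≈ 5.55603/9.4 ≈ 0.591067
Candidate 1: C₁ = arcsin(0.591067) ≈ 36.2328°  →  A = 180° − 47.8° − 36.2328° ≈ 95.9672° > 0, valid
Candidate 2: C₂ = 180° − C₁ ≈ 143.767°  →  A = 180° − 47.8° − 143.767° ≈ -11.5672° ≤ 0, not a valid triangle

C = 36.23° (one solution)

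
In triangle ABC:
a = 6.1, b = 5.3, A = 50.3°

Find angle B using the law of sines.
a/sin(A) = b/sin(B)  ⇒  sin(B) = b·sin(A)/a = 5.3·sin(50.3°)/6.1
sin(50.3°) ≈ 0.7694
sin(B) ≈ 5.3·0.7694/6.1 ≈ 4.07782/6.1 ≈ 0.668495
B = arcsin(0.668495) ≈ 41.951°
(Since b ≤ a we need B ≤ A, so the obtuse alternative 180° − 41.951° ≈ 138.049° is rejected.)

B = 41.95°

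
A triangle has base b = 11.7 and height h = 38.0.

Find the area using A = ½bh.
A = ½·b·h = ½·11.7·38.0 = ½·444.6 = 222.3

Area = 222.3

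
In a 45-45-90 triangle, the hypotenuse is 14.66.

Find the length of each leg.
In a 45-45-90 triangle hypotenuse = leg·√2, so leg = hypotenuse/√2.
Leg = 14.66/√2 ≈ 14.66/1.41421 ≈ 10.3662

Each leg = 10.37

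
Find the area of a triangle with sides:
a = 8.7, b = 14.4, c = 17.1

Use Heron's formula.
s = (8.7 + 14.4 + 17.1)/2 = 40.2/2 = 20.1
s − a = 11.4, s − b = 5.7, s − c = 3
s(s−a)(s−b)(s−c) = 20.1·11.4·5.7·3 ≈ 3918.29
Area = √3918.29 ≈ 62.5963

Area = 62.6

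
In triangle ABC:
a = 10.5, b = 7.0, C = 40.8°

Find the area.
Two sides and the included angle (SAS): A = ½·a·b·sin(C) = ½·10.5·7.0·sin(40.8°)
sin(40.8°) ≈ 0.653421
A ≈ ½·73.5·0.653421 = 36.75·0.653421 ≈ 24.0132

Area = 24.01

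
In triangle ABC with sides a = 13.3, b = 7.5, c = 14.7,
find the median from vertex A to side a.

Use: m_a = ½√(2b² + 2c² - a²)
m_a = ½√(2·7.5² + 2·14.7² − 13.3²) = ½√(2·56.25 + 2·216.09 − 176.89) = ½√(112.5 + 432.18 − 176.89) = ½√367.79
√367.79 ≈ 19.1779, so m_a ≈ 9.58893

m_a = 9.589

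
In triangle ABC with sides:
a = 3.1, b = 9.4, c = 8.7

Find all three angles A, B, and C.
Law of cosines for each angle (a² = 9.61, b² = 88.36, c² = 75.69):
cos(A) = (b² + c² − a²)/(2bc) = (88.36 + 75.69 − 9.61)/(2·9.4·8.7) = 154.44/163.56 ≈ 0.944241  ⇒  A ≈ 19.2236°
cos(B) = (a² + c² − b²)/(2ac) = (9.61 + 75.69 − 88.36)/(2·3.1·8.7) = -3.06/53.94 ≈ -0.0567297  ⇒  B ≈ 93.2521°
cos(C) = (a² + b² − c²)/(2ab) = (9.61 + 88.36 − 75.69)/(2·3.1·9.4) = 22.28/58.28 ≈ 0.382292  ⇒  C ≈ 67.5242°
Check: A + B + C ≈ 180°

A = 19.22°, B = 93.25°, C = 67.52°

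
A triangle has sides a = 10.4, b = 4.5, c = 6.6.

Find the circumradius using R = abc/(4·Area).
First find the area with Heron's formula.
s = (10.4 + 4.5 + 6.6)/2 = 10.75
Area = √(s(s−a)(s−b)(s−c)) = √(10.75·0.35·6.25·4.15) ≈ √97.5898 ≈ 9.87876
abc = 10.4·4.5·6.6 = 308.88
R = abc/(4·Area) ≈ 308.88/(4·9.87876) = 308.88/39.515 ≈ 7.81677

R = 7.817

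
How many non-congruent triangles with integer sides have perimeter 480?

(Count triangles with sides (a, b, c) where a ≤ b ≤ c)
Let a ≤ b ≤ c with a + b + c = 480. The only binding inequality is a + b > c, i.e. 480 − c > c, so c < 480/2; and c ≥ 480/3 since c is the largest side.
So 160 ≤ c ≤ 239. For each c, b runs from ⌈(480 − c)/2⌉ up to c (then a = 480 − b − c satisfies 1 ≤ a ≤ b automatically), giving c − ⌈(480 − c)/2⌉ + 1 choices.
Summing over c: 1 + 2 + 4 + 5 + … + 118 + 119  (80 terms, c = 160, …, 239) = 4800
Check (closed form: nearest integer to p²/48 for even p, (p+3)²/48 for odd p): 480²/48 = 230400/48 ≈ 4800.00 → 4800

4800 triangles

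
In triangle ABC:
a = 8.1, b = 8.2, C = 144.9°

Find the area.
Two sides and the included angle (SAS): A = ½·a·b·sin(C) = ½·8.1·8.2·sin(144.9°)
sin(144.9°) ≈ 0.575005
A ≈ ½·66.42·0.575005 = 33.21·0.575005 ≈ 19.0959

Area = 19.1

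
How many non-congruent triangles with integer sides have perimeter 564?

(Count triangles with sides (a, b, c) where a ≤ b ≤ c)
Let a ≤ b ≤ c with a + b + c = 564. The only binding inequality is a + b > c, i.e. 564 − c > c, so c < 564/2; and c ≥ 564/3 since c is the largest side.
So 188 ≤ c ≤ 281. For each c, b runs from ⌈(564 − c)/2⌉ up to c (then a = 564 − b − c satisfies 1 ≤ a ≤ b automatically), giving c − ⌈(564 − c)/2⌉ + 1 choices.
Summing over c: 1 + 2 + 4 + 5 + … + 139 + 140  (94 terms, c = 188, …, 281) = 6627
Check (closed form: nearest integer to p²/48 for even p, (p+3)²/48 for odd p): 564²/48 = 318096/48 ≈ 6627.00 → 6627

6627 triangles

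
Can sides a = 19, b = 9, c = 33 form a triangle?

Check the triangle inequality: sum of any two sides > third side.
a + b vs c: 19 + 9 = 28 ≤ 33  ✗
a + c vs b: 19 + 33 = 52 > 9  ✓
b + c vs a: 9 + 33 = 42 > 19  ✓

No: 19 + 9 = 28 is not > 33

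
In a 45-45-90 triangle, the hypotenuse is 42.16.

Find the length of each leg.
In a 45-45-90 triangle hypotenuse = leg·√2, so leg = hypotenuse/√2.
Leg = 42.16/√2 ≈ 42.16/1.41421 ≈ 29.8116

Each leg = 29.81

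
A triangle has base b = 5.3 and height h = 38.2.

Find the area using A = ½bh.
A = ½·b·h = ½·5.3·38.2 = ½·202.46 = 101.23

Area = 101.23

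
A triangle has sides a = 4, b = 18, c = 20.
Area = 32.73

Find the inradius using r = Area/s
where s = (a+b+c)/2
s = (4 + 18 + 20)/2 = 42/2 = 21
r = Area/s = 32.73/21 ≈ 1.55857

r = 1.559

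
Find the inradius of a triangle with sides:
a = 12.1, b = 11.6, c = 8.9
r = Area/s where s is the semi-perimeter.
s = (12.1 + 11.6 + 8.9)/2 = 32.6/2 = 16.3
Area = √(s(s−a)(s−b)(s−c)) = √(16.3·4.2·4.7·7.4) ≈ √2381.04 ≈ 48.7959
r ≈ 48.7959/16.3 ≈ 2.99361

r = 2.994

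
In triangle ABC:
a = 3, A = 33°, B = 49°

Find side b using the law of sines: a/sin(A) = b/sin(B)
a/sin(A) = b/sin(B)  ⇒  b = a·sin(B)/sin(A) = 3·sin(49°)/sin(33°)
sin(49°) ≈ 0.75471, sin(33°) ≈ 0.544639
b ≈ 3·0.75471/0.544639 ≈ 2.26413/0.544639 ≈ 4.15712

b = 4.157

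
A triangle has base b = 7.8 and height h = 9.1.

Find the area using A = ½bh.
A = ½·b·h = ½·7.8·9.1 = ½·70.98 = 35.49

Area = 35.49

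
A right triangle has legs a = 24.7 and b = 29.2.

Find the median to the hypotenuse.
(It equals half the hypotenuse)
Hypotenuse c = √(a² + b²) = √(610.09 + 852.64) = √1462.73 ≈ 38.2457
Median to hypotenuse = c/2 ≈ 38.2457/2 ≈ 19.1228

Median = 19.12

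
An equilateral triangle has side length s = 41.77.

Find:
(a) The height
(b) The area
(a) The height splits the triangle into two 30-60-90 halves: h = s·√3/2 = 41.77·1.73205/2 ≈ 72.3478/2 ≈ 36.1739
(b) Area = (√3/4)·s² = (√3/4)·41.77² = (√3/4)·1744.7329 ≈ 0.433013·1744.7329 ≈ 755.492

Height = 36.17, Area = 755.5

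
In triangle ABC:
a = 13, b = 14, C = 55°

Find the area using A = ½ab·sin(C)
A = ½·a·b·sin(C) = ½·13·14·sin(55°)
sin(55°) ≈ 0.819152
A ≈ ½·182·0.819152 = 91·0.819152 ≈ 74.5428

Area = 74.54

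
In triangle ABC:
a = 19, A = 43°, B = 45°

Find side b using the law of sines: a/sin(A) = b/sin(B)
a/sin(A) = b/sin(B)  ⇒  b = a·sin(B)/sin(A) = 19·sin(45°)/sin(43°)
sin(45°) ≈ 0.707107, sin(43°) ≈ 0.681998
b ≈ 19·0.707107/0.681998 ≈ 13.435/0.681998 ≈ 19.6995

b = 19.7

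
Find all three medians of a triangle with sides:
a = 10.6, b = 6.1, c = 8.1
Median formula: m_a = ½√(2b² + 2c² − a²) (and cyclically). a² = 112.36, b² = 37.21, c² = 65.61.
m_a = ½√(2·37.21 + 2·65.61 − 112.36) = ½√93.28 ≈ ½·9.65816 ≈ 4.82908
m_b = ½√(2·112.36 + 2·65.61 − 37.21) = ½√318.73 ≈ ½·17.853 ≈ 8.92651
m_c = ½√(2·112.36 + 2·37.21 − 65.61) = ½√233.53 ≈ ½·15.2817 ≈ 7.64084

m_a = 4.829, m_b = 8.927, m_c = 7.641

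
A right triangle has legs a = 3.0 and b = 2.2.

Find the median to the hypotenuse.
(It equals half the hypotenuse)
Hypotenuse c = √(a² + b²) = √(9 + 4.84) = √13.84 ≈ 3.72022
Median to hypotenuse = c/2 ≈ 3.72022/2 ≈ 1.86011

Median = 1.86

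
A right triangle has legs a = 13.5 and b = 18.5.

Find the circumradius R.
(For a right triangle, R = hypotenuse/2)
Hypotenuse c = √(a² + b²) = √(182.25 + 342.25) = √524.5 ≈ 22.902
R = c/2 ≈ 22.902/2 ≈ 11.451

R = 11.45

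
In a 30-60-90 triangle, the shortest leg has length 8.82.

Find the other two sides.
In a 30-60-90 triangle the sides are in ratio 1 : √3 : 2 (short leg : long leg : hypotenuse).
Long leg = 8.82·√3 ≈ 8.82·1.73205 ≈ 15.2767
Hypotenuse = 2·8.82 = 17.64

Long leg = 8.82√3 = 15.28, Hypotenuse = 17.64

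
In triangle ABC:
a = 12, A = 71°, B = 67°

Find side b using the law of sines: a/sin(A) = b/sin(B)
a/sin(A) = b/sin(B)  ⇒  b = a·sin(B)/sin(A) = 12·sin(67°)/sin(71°)
sin(67°) ≈ 0.920505, sin(71°) ≈ 0.945519
b ≈ 12·0.920505/0.945519 ≈ 11.0461/0.945519 ≈ 11.6825

b = 11.68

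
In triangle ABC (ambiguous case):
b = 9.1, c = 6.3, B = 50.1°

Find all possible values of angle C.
b/sin(B) = c/sin(C)  ⇒  sin(C) = c·sin(B)/b = 6.3·sin(50.1°)/9.1
sin(50.1°) ≈ 0.767165
sin(C) ≈ 6.3·0.767165/9.1 ≈ 4.83314/9.1 ≈ 0.531114
Candidate 1: C₁ = arcsin(0.531114) ≈ 32.0808°  →  A = 180° − 50.1° − 32.0808° ≈ 97.8192° > 0, valid
Candidate 2: C₂ = 180° − C₁ ≈ 147.919°  →  A = 180° − 50.1° − 147.919° ≈ -18.0192° ≤ 0, not a valid triangle

C = 32.08° (one solution)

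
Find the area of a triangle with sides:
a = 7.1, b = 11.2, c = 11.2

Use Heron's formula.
s = (7.1 + 11.2 + 11.2)/2 = 29.5/2 = 14.75
s − a = 7.65, s − b = 3.55, s − c = 3.55
s(s−a)(s−b)(s−c) = 14.75·7.65·3.55·3.55 ≈ 1422.03
Area = √1422.03 ≈ 37.7099

Area = 37.71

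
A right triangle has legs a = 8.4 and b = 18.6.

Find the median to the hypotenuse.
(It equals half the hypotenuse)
Hypotenuse c = √(a² + b²) = √(70.56 + 345.96) = √416.52 ≈ 20.4088
Median to hypotenuse = c/2 ≈ 20.4088/2 ≈ 10.2044

Median = 10.2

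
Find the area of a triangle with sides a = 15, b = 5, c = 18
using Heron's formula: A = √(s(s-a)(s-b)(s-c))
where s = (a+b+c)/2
s = (15 + 5 + 18)/2 = 38/2 = 19
s − a = 4, s − b = 14, s − c = 1
s(s−a)(s−b)(s−c) = 19·4·14·1 = 1064
Area = √1064 ≈ 32.619

s = 19.0, Area = 32.62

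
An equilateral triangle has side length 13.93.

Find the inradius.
r = Area/s with s the semi-perimeter.
Area = (√3/4)·13.93² = (√3/4)·194.0449 ≈ 0.433013·194.0449 ≈ 84.0239
s = 3·13.93/2 = 20.895
r ≈ 84.0239/20.895 ≈ 4.02124
(Equivalently r = side/(2√3) = 13.93/3.4641 ≈ 4.02124.)

r = 4.021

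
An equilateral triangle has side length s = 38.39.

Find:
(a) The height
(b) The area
(a) The height splits the triangle into two 30-60-90 halves: h = s·√3/2 = 38.39·1.73205/2 ≈ 66.4934/2 ≈ 33.2467
(b) Area = (√3/4)·s² = (√3/4)·38.39² = (√3/4)·1473.7921 ≈ 0.433013·1473.7921 ≈ 638.171

Height = 33.25, Area = 638.2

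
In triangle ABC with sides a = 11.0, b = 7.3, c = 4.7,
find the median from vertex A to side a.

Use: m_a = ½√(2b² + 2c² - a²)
m_a = ½√(2·7.3² + 2·4.7² − 11.0²) = ½√(2·53.29 + 2·22.09 − 121) = ½√(106.58 + 44.18 − 121) = ½√29.76
√29.76 ≈ 5.45527, so m_a ≈ 2.72764

m_a = 2.728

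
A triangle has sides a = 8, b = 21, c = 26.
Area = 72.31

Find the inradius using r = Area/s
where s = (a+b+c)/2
s = (8 + 21 + 26)/2 = 55/2 = 27.5
r = Area/s = 72.31/27.5 ≈ 2.62945

r = 2.629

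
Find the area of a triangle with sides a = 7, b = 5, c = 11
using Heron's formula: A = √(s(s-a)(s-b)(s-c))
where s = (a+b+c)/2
s = (7 + 5 + 11)/2 = 23/2 = 11.5
s − a = 4.5, s − b = 6.5, s − c = 0.5
s(s−a)(s−b)(s−c) = 11.5·4.5·6.5·0.5 = 168.1875
Area = √168.1875 ≈ 12.9687

s = 11.5, Area = 12.97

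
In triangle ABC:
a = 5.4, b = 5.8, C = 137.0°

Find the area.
Two sides and the included angle (SAS): A = ½·a·b·sin(C) = ½·5.4·5.8·sin(137.0°)
sin(137.0°) ≈ 0.681998
A ≈ ½·31.32·0.681998 = 15.66·0.681998 ≈ 10.6801

Area = 10.68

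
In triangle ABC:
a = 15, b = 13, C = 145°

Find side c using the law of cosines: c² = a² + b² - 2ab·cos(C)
c² = 15² + 13² − 2·15·13·cos(145°)
cos(145°) ≈ -0.819152
c² ≈ 225 + 169 − 390·(-0.819152) ≈ 394 + 319.469 ≈ 713.469
c ≈ √713.469 ≈ 26.7108

c = 26.71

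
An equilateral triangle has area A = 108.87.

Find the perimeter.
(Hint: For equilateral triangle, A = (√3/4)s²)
A = (√3/4)s²  ⇒  s² = 4A/√3 = 4·108.87/√3 = 435.48/1.73205 ≈ 251.424
s ≈ √251.424 ≈ 15.8564
Perimeter = 3s ≈ 3·15.8564 ≈ 47.5691

Perimeter = 47.57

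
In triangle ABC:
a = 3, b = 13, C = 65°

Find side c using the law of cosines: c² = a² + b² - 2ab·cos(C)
c² = 3² + 13² − 2·3·13·cos(65°)
cos(65°) ≈ 0.422618
c² ≈ 9 + 169 − 78·(0.422618) ≈ 178 − 32.9642 ≈ 145.036
c ≈ √145.036 ≈ 12.0431

c = 12.04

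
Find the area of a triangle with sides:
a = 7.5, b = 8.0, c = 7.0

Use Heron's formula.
s = (7.5 + 8.0 + 7.0)/2 = 22.5/2 = 11.25
s − a = 3.75, s − b = 3.25, s − c = 4.25
s(s−a)(s−b)(s−c) = 11.25·3.75·3.25·4.25 ≈ 582.715
Area = √582.715 ≈ 24.1395

Area = 24.14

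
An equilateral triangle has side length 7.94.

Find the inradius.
r = Area/s with s the semi-perimeter.
Area = (√3/4)·7.94² = (√3/4)·63.0436 ≈ 0.433013·63.0436 ≈ 27.2987
s = 3·7.94/2 = 11.91
r ≈ 27.2987/11.91 ≈ 2.29208
(Equivalently r = side/(2√3) = 7.94/3.4641 ≈ 2.29208.)

r = 2.292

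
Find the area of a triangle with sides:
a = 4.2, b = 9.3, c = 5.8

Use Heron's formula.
s = (4.2 + 9.3 + 5.8)/2 = 19.3/2 = 9.65
s − a = 5.45, s − b = 0.35, s − c = 3.85
s(s−a)(s−b)(s−c) = 9.65·5.45·0.35·3.85 ≈ 70.8684
Area = √70.8684 ≈ 8.41834

Area = 8.418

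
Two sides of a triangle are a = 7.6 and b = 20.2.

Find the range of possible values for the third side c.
Triangle inequality: |a − b| < c < a + b
|a − b| = |7.6 − 20.2| = 12.6
a + b = 7.6 + 20.2 = 27.8

12.6 < c < 27.8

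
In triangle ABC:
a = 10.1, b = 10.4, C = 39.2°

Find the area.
Two sides and the included angle (SAS): A = ½·a·b·sin(C) = ½·10.1·10.4·sin(39.2°)
sin(39.2°) ≈ 0.632029
A ≈ ½·105.04·0.632029 = 52.52·0.632029 ≈ 33.1942

Area = 33.19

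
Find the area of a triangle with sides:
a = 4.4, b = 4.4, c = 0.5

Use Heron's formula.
s = (4.4 + 4.4 + 0.5)/2 = 9.3/2 = 4.65
s − a = 0.25, s − b = 0.25, s − c = 4.15
s(s−a)(s−b)(s−c) = 4.65·0.25·0.25·4.15 ≈ 1.20609
Area = √1.20609 ≈ 1.09822

Area = 1.098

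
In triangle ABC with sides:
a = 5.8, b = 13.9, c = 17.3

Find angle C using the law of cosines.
c² = a² + b² − 2ab·cos(C)  ⇒  cos(C) = (a² + b² − c²)/(2ab)
cos(C) = (5.8² + 13.9² − 17.3²)/(2·5.8·13.9) = (33.64 + 193.21 − 299.29)/161.24 = -72.44/161.24 ≈ -0.449268
C = arccos(-0.449268) ≈ 116.697°

C = 116.7°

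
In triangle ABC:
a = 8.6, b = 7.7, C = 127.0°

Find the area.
Two sides and the included angle (SAS): A = ½·a·b·sin(C) = ½·8.6·7.7·sin(127.0°)
sin(127.0°) ≈ 0.798636
A ≈ ½·66.22·0.798636 = 33.11·0.798636 ≈ 26.4428

Area = 26.44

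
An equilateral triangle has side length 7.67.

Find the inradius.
r = Area/s with s the semi-perimeter.
Area = (√3/4)·7.67² = (√3/4)·58.8289 ≈ 0.433013·58.8289 ≈ 25.4737
s = 3·7.67/2 = 11.505
r ≈ 25.4737/11.505 ≈ 2.21414
(Equivalently r = side/(2√3) = 7.67/3.4641 ≈ 2.21414.)

r = 2.214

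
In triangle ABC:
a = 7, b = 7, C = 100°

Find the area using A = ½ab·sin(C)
A = ½·a·b·sin(C) = ½·7·7·sin(100°)
sin(100°) ≈ 0.984808
A ≈ ½·49·0.984808 = 24.5·0.984808 ≈ 24.1278

Area = 24.13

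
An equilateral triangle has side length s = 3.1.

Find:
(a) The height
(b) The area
(a) The height splits the triangle into two 30-60-90 halves: h = s·√3/2 = 3.1·1.73205/2 ≈ 5.36936/2 ≈ 2.68468
(b) Area = (√3/4)·s² = (√3/4)·3.1² = (√3/4)·9.61 ≈ 0.433013·9.61 ≈ 4.16125

Height = 2.685, Area = 4.161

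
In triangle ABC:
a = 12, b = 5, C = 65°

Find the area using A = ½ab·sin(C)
A = ½·a·b·sin(C) = ½·12·5·sin(65°)
sin(65°) ≈ 0.906308
A ≈ ½·60·0.906308 = 30·0.906308 ≈ 27.1892

Area = 27.19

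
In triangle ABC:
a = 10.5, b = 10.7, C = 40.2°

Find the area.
Two sides and the included angle (SAS): A = ½·a·b·sin(C) = ½·10.5·10.7·sin(40.2°)
sin(40.2°) ≈ 0.645458
A ≈ ½·112.35·0.645458 = 56.175·0.645458 ≈ 36.2586

Area = 36.26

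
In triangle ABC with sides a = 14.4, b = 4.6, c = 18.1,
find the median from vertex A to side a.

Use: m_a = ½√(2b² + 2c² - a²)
m_a = ½√(2·4.6² + 2·18.1² − 14.4²) = ½√(2·21.16 + 2·327.61 − 207.36) = ½√(42.32 + 655.22 − 207.36) = ½√490.18
√490.18 ≈ 22.14, so m_a ≈ 11.07

m_a = 11.07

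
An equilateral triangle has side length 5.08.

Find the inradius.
r = Area/s with s the semi-perimeter.
Area = (√3/4)·5.08² = (√3/4)·25.8064 ≈ 0.433013·25.8064 ≈ 11.1745
s = 3·5.08/2 = 7.62
r ≈ 11.1745/7.62 ≈ 1.46647
(Equivalently r = side/(2√3) = 5.08/3.4641 ≈ 1.46647.)

r = 1.466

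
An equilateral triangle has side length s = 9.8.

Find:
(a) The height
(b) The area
(a) The height splits the triangle into two 30-60-90 halves: h = s·√3/2 = 9.8·1.73205/2 ≈ 16.9741/2 ≈ 8.48705
(b) Area = (√3/4)·s² = (√3/4)·9.8² = (√3/4)·96.04 ≈ 0.433013·96.04 ≈ 41.5865

Height = 8.487, Area = 41.59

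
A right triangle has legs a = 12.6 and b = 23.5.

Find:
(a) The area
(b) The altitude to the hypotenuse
(a) The legs are perpendicular, so Area = ½·a·b = ½·12.6·23.5 = ½·296.1 = 148.05
(b) Hypotenuse c = √(a² + b²) = √(158.76 + 552.25) = √711.01 ≈ 26.6648
    Area = ½·c·h_c  ⇒  h_c = 2·Area/c = 296.1/26.6648 ≈ 11.1045

Area = 148.05, h_c = 11.1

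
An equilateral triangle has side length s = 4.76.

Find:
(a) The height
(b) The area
(a) The height splits the triangle into two 30-60-90 halves: h = s·√3/2 = 4.76·1.73205/2 ≈ 8.24456/2 ≈ 4.12228
(b) Area = (√3/4)·s² = (√3/4)·4.76² = (√3/4)·22.6576 ≈ 0.433013·22.6576 ≈ 9.81103

Height = 4.122, Area = 9.811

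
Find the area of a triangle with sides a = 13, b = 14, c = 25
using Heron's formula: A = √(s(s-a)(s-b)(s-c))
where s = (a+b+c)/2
s = (13 + 14 + 25)/2 = 52/2 = 26
s − a = 13, s − b = 12, s − c = 1
s(s−a)(s−b)(s−c) = 26·13·12·1 = 4056
Area = √4056 ≈ 63.6867

s = 26.0, Area = 63.69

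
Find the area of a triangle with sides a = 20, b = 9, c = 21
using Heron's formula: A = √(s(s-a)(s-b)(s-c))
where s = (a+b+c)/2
s = (20 + 9 + 21)/2 = 50/2 = 25
s − a = 5, s − b = 16, s − c = 4
s(s−a)(s−b)(s−c) = 25·5·16·4 = 8000
Area = √8000 ≈ 89.4427

s = 25.0, Area = 89.44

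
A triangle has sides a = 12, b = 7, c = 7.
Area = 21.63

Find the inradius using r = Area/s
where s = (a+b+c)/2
s = (12 + 7 + 7)/2 = 26/2 = 13
r = Area/s = 21.63/13 ≈ 1.66385

r = 1.664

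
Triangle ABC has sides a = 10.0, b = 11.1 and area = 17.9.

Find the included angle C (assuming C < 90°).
Area = ½·a·b·sin(C)  ⇒  sin(C) = 2·Area/(a·b) = 2·17.9/(10.0·11.1) = 35.8/111 ≈ 0.322523
C = arcsin(0.322523) ≈ 18.8155° (taking the acute solution since C < 90°)

C = 18.82°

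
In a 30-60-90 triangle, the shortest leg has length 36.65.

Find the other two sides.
In a 30-60-90 triangle the sides are in ratio 1 : √3 : 2 (short leg : long leg : hypotenuse).
Long leg = 36.65·√3 ≈ 36.65·1.73205 ≈ 63.4797
Hypotenuse = 2·36.65 = 73.3

Long leg = 36.65√3 = 63.48, Hypotenuse = 73.3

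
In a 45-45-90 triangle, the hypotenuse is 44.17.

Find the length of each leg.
In a 45-45-90 triangle hypotenuse = leg·√2, so leg = hypotenuse/√2.
Leg = 44.17/√2 ≈ 44.17/1.41421 ≈ 31.2329

Each leg = 31.23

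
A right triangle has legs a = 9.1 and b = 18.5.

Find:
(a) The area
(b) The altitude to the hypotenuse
(a) The legs are perpendicular, so Area = ½·a·b = ½·9.1·18.5 = ½·168.35 = 84.175
(b) Hypotenuse c = √(a² + b²) = √(82.81 + 342.25) = √425.06 ≈ 20.617
    Area = ½·c·h_c  ⇒  h_c = 2·Area/c = 168.35/20.617 ≈ 8.1656

Area = 84.175, h_c = 8.166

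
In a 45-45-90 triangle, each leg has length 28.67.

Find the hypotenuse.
In a 45-45-90 triangle the sides are in ratio 1 : 1 : √2, so hypotenuse = leg·√2.
Hypotenuse = 28.67·√2 ≈ 28.67·1.41421 ≈ 40.5455

Hypotenuse = 28.67√2 = 40.55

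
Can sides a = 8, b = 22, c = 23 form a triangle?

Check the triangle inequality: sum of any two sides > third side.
a + b vs c: 8 + 22 = 30 > 23  ✓
a + c vs b: 8 + 23 = 31 > 22  ✓
b + c vs a: 22 + 23 = 45 > 8  ✓

Yes, triangle inequality satisfied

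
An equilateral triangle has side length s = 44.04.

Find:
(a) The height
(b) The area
(a) The height splits the triangle into two 30-60-90 halves: h = s·√3/2 = 44.04·1.73205/2 ≈ 76.2795/2 ≈ 38.1398
(b) Area = (√3/4)·s² = (√3/4)·44.04² = (√3/4)·1939.5216 ≈ 0.433013·1939.5216 ≈ 839.837

Height = 38.14, Area = 839.8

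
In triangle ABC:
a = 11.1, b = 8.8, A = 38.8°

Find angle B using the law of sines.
a/sin(A) = b/sin(B)  ⇒  sin(B) = b·sin(A)/a = 8.8·sin(38.8°)/11.1
sin(38.8°) ≈ 0.626604
sin(B) ≈ 8.8·0.626604/11.1 ≈ 5.51411/11.1 ≈ 0.496767
B = arcsin(0.496767) ≈ 29.7863°
(Since b ≤ a we need B ≤ A, so the obtuse alternative 180° − 29.7863° ≈ 150.214° is rejected.)

B = 29.79°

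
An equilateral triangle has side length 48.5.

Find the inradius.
r = Area/s with s the semi-perimeter.
Area = (√3/4)·48.5² = (√3/4)·2352.25 ≈ 0.433013·2352.25 ≈ 1018.55
s = 3·48.5/2 = 72.75
r ≈ 1018.55/72.75 ≈ 14.0007
(Equivalently r = side/(2√3) = 48.5/3.4641 ≈ 14.0007.)

r = 14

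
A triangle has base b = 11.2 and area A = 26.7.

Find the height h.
A = ½·b·h  ⇒  h = 2A/b = 2·26.7/11.2 = 53.4/11.2 ≈ 4.76786

h = 4.768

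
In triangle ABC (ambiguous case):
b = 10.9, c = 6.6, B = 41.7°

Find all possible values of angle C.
b/sin(B) = c/sin(C)  ⇒  sin(C) = c·sin(B)/b = 6.6·sin(41.7°)/10.9
sin(41.7°) ≈ 0.66523
sin(C) ≈ 6.6·0.66523/10.9 ≈ 4.39052/10.9 ≈ 0.4028
Candidate 1: C₁ = arcsin(0.4028) ≈ 23.7533°  →  A = 180° − 41.7° − 23.7533° ≈ 114.547° > 0, valid
Candidate 2: C₂ = 180° − C₁ ≈ 156.247°  →  A = 180° − 41.7° − 156.247° ≈ -17.9467° ≤ 0, not a valid triangle

C = 23.75° (one solution)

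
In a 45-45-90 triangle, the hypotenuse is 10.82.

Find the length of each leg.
In a 45-45-90 triangle hypotenuse = leg·√2, so leg = hypotenuse/√2.
Leg = 10.82/√2 ≈ 10.82/1.41421 ≈ 7.6509

Each leg = 7.651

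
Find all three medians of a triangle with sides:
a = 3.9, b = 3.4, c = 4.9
Median formula: m_a = ½√(2b² + 2c² − a²) (and cyclically). a² = 15.21, b² = 11.56, c² = 24.01.
m_a = ½√(2·11.56 + 2·24.01 − 15.21) = ½√55.93 ≈ ½·7.47864 ≈ 3.73932
m_b = ½√(2·15.21 + 2·24.01 − 11.56) = ½√66.88 ≈ ½·8.17802 ≈ 4.08901
m_c = ½√(2·15.21 + 2·11.56 − 24.01) = ½√29.53 ≈ ½·5.43415 ≈ 2.71708

m_a = 3.739, m_b = 4.089, m_c = 2.717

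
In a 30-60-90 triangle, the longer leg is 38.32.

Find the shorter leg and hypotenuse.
In a 30-60-90 triangle the sides are in ratio 1 : √3 : 2, so short leg = long leg/√3 and hypotenuse = 2·(short leg).
Short leg = 38.32/√3 ≈ 38.32/1.73205 ≈ 22.1241
Hypotenuse = 2·22.1241 ≈ 44.2481

Short leg = 22.12, Hypotenuse = 44.25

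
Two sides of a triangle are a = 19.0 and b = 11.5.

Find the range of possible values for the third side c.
Triangle inequality: |a − b| < c < a + b
|a − b| = |19.0 − 11.5| = 7.5
a + b = 19.0 + 11.5 = 30.5

7.5 < c < 30.5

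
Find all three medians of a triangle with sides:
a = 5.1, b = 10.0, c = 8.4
Median formula: m_a = ½√(2b² + 2c² − a²) (and cyclically). a² = 26.01, b² = 100, c² = 70.56.
m_a = ½√(2·100 + 2·70.56 − 26.01) = ½√315.11 ≈ ½·17.7513 ≈ 8.87567
m_b = ½√(2·26.01 + 2·70.56 − 100) = ½√93.14 ≈ ½·9.65091 ≈ 4.82545
m_c = ½√(2·26.01 + 2·100 − 70.56) = ½√181.46 ≈ ½·13.4707 ≈ 6.73535

m_a = 8.876, m_b = 4.825, m_c = 6.735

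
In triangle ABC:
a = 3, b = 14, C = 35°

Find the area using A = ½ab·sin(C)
A = ½·a·b·sin(C) = ½·3·14·sin(35°)
sin(35°) ≈ 0.573576
A ≈ ½·42·0.573576 = 21·0.573576 ≈ 12.0451

Area = 12.05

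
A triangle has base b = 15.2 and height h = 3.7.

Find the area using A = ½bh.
A = ½·b·h = ½·15.2·3.7 = ½·56.24 = 28.12

Area = 28.12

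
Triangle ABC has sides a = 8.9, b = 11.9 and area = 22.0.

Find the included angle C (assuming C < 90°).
Area = ½·a·b·sin(C)  ⇒  sin(C) = 2·Area/(a·b) = 2·22.0/(8.9·11.9) = 44/105.91 ≈ 0.415447
C = arcsin(0.415447) ≈ 24.5475° (taking the acute solution since C < 90°)

C = 24.55°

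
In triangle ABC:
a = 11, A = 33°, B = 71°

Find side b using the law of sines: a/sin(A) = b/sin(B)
a/sin(A) = b/sin(B)  ⇒  b = a·sin(B)/sin(A) = 11·sin(71°)/sin(33°)
sin(71°) ≈ 0.945519, sin(33°) ≈ 0.544639
b ≈ 11·0.945519/0.544639 ≈ 10.4007/0.544639 ≈ 19.0965

b = 19.1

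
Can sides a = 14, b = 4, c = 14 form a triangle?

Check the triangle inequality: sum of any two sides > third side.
a + b vs c: 14 + 4 = 18 > 14  ✓
a + c vs b: 14 + 14 = 28 > 4  ✓
b + c vs a: 4 + 14 = 18 > 14  ✓

Yes, triangle inequality satisfied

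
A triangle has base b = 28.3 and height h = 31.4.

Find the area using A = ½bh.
A = ½·b·h = ½·28.3·31.4 = ½·888.62 = 444.31

Area = 444.31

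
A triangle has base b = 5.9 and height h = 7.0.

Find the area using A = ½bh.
A = ½·b·h = ½·5.9·7.0 = ½·41.3 = 20.65

Area = 20.65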